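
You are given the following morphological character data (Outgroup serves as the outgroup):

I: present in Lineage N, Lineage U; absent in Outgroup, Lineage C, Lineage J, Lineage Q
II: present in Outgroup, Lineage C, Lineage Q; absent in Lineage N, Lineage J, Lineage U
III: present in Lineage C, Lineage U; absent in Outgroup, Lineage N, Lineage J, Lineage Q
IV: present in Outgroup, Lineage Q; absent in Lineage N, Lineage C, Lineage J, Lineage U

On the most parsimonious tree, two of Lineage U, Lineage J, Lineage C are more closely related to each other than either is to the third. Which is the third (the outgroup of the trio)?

Character polarity is set by the outgroup: the derived state is whichever differs from the outgroup's state, so for II, IV the derived state is 'absent', and for the remaining characters it is 'present'.
Only Lineage N and Lineage U show the derived state 'present' for I, supporting them as a clade.
II: derived state 'absent' in Lineage J, Lineage N, and Lineage U only — synapomorphy for {Lineage J, Lineage N, Lineage U}.
III groups Lineage C and Lineage U, which is incompatible with the clades supported by the remaining characters; treating it as convergent (homoplasy) costs fewer steps than any alternative tree.
IV: derived state 'absent' in Lineage C, Lineage J, Lineage N, and Lineage U only — synapomorphy for {Lineage C, Lineage J, Lineage N, Lineage U}.
Most parsimonious ingroup topology: ((((Lineage N,Lineage U),Lineage J),Lineage C),Lineage Q).
Lineage J and Lineage U share a more recent common ancestor with each other than either does with Lineage C, so Lineage C is the least closely related of the three.

Lineage C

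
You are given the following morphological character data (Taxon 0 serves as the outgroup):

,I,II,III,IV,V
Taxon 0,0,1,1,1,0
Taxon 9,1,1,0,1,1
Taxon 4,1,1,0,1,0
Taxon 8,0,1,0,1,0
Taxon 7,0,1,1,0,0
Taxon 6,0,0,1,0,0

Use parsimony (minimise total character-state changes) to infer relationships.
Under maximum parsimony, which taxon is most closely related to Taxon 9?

Taxon 4

Character polarity is set by the outgroup: the derived state is whichever differs from the outgroup's state, so for II, III, IV the derived state is '0', and for the remaining characters it is '1'.
I: derived state '1' in Taxon 4 and Taxon 9 only — synapomorphy for {Taxon 4, Taxon 9}.
II: derived state '0' in Taxon 6 only — an autapomorphy, so it tells us nothing about relationships among taxa.
III: derived state '0' in Taxon 4, Taxon 8, and Taxon 9 only — synapomorphy for {Taxon 4, Taxon 8, Taxon 9}.
Only Taxon 6 and Taxon 7 show the derived state '0' for IV, supporting them as a clade.
V (derived state '1') is unique to Taxon 9 (autapomorphy; uninformative for grouping).
Most parsimonious ingroup topology: (((Taxon 9,Taxon 4),Taxon 8),(Taxon 7,Taxon 6)).
Taxon 9 and Taxon 4 form a cherry on this tree, so they are sister taxa.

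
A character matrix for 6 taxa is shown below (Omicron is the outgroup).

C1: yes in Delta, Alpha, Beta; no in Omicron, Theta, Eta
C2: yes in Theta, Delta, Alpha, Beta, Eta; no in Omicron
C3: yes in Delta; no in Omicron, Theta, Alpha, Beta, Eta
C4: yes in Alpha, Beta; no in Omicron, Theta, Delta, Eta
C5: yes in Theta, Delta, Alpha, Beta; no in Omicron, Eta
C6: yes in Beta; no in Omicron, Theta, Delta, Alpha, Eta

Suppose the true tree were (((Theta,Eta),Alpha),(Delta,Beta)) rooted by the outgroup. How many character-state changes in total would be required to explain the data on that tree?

9

Map each character onto (((Theta,Eta),Alpha),(Delta,Beta)) (rooted by Omicron) and count the minimum state changes it requires (Fitch parsimony):
C1: 2; C2: 1; C3: 1; C4: 2; C5: 2; C6: 1.
Total tree length = 9.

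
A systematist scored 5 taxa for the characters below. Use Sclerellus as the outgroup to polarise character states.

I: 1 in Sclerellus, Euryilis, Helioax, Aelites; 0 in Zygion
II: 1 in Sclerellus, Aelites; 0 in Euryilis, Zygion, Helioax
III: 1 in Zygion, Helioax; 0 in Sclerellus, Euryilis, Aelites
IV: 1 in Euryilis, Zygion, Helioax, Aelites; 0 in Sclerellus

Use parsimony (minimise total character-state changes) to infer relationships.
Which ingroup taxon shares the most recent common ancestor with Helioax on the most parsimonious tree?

Character polarity is set by the outgroup: the derived state is whichever differs from the outgroup's state, so for I, II the derived state is '0', and for the remaining characters it is '1'.
I: derived state '0' in Zygion only — an autapomorphy, so it tells us nothing about relationships among taxa.
II: derived state '0' in Euryilis, Helioax, and Zygion only — synapomorphy for {Euryilis, Helioax, Zygion}.
III: derived state '1' in Helioax and Zygion only — synapomorphy for {Helioax, Zygion}.
All ingroup taxa share the derived state '1' for IV; it defines the ingroup but does not resolve relationships within it.
Most parsimonious ingroup topology: ((Euryilis,(Zygion,Helioax)),Aelites).
Helioax and Zygion form a cherry on this tree, so they are sister taxa.

Zygion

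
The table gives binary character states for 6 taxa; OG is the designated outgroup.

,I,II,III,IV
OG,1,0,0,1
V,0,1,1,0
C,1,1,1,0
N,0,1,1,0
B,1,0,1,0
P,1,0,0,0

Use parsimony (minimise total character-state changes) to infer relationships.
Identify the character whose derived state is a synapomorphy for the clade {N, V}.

I

Character polarity is set by the outgroup: the derived state is whichever differs from the outgroup's state, so for I, IV the derived state is '0', and for the remaining characters it is '1'.
Only N and V show the derived state '0' for I, supporting them as a clade.
Only C, N, and V show the derived state '1' for II, supporting them as a clade.
III: derived state '1' in B, C, N, and V only — synapomorphy for {B, C, N, V}.
All ingroup taxa share the derived state '0' for IV; it defines the ingroup but does not resolve relationships within it.
Most parsimonious ingroup topology: ((((V,N),C),B),P).
The clade {N, V} is supported by I: its derived state '0' occurs in exactly those taxa and in no other taxon (including the outgroup).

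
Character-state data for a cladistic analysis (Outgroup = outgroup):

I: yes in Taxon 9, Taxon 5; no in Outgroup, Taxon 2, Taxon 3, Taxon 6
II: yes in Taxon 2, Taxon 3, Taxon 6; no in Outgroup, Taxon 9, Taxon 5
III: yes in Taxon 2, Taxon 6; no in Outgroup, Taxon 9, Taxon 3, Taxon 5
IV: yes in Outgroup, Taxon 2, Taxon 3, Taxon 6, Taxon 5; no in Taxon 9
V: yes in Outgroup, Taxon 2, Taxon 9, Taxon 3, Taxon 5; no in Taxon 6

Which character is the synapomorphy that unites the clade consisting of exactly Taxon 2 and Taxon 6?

III

Character polarity is set by the outgroup: the derived state is whichever differs from the outgroup's state, so for IV, V the derived state is 'no', and for the remaining characters it is 'yes'.
I (derived state 'yes') is shared by Taxon 5 and Taxon 9 — a synapomorphy uniting that clade.
II (derived state 'yes') is shared by Taxon 2, Taxon 3, and Taxon 6 — a synapomorphy uniting that clade.
III (derived state 'yes') is shared by Taxon 2 and Taxon 6 — a synapomorphy uniting that clade.
IV: derived state 'no' in Taxon 9 only — an autapomorphy, so it tells us nothing about relationships among taxa.
V: derived state 'no' in Taxon 6 only — an autapomorphy, so it tells us nothing about relationships among taxa.
Most parsimonious ingroup topology: (((Taxon 2,Taxon 6),Taxon 3),(Taxon 9,Taxon 5)).
The clade {Taxon 2, Taxon 6} is supported by III: its derived state 'yes' occurs in exactly those taxa and in no other taxon (including the outgroup).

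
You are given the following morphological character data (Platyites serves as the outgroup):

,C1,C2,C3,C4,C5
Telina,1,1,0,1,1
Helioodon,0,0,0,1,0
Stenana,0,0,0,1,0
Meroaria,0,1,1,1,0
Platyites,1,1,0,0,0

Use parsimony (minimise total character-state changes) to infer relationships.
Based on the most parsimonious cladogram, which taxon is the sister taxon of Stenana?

Character polarity is set by the outgroup: the derived state is whichever differs from the outgroup's state, so for C1, C2 the derived state is '0', and for the remaining characters it is '1'.
C1 (derived state '0') is shared by Helioodon, Meroaria, and Stenana — a synapomorphy uniting that clade.
C2 (derived state '0') is shared by Helioodon and Stenana — a synapomorphy uniting that clade.
C3 (derived state '1') is unique to Meroaria (autapomorphy; uninformative for grouping).
All ingroup taxa share the derived state '1' for C4; it defines the ingroup but does not resolve relationships within it.
C5: derived state '1' in Telina only — an autapomorphy, so it tells us nothing about relationships among taxa.
Most parsimonious ingroup topology: (((Stenana,Helioodon),Meroaria),Telina).
Stenana and Helioodon form a cherry on this tree, so they are sister taxa.

Helioodon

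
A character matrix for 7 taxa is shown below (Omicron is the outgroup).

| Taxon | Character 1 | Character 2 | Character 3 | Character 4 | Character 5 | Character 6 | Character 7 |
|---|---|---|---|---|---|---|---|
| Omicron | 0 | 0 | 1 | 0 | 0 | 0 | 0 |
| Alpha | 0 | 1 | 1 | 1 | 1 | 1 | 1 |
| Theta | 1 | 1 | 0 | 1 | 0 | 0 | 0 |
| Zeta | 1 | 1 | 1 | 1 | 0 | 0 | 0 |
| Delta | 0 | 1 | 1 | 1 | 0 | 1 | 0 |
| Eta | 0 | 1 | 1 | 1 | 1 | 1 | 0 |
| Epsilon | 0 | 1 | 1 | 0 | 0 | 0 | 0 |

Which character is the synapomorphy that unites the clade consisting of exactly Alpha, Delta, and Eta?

Character polarity is set by the outgroup: the derived state is whichever differs from the outgroup's state, so for Character 3 the derived state is '0', and for the remaining characters it is '1'.
Only Theta and Zeta show the derived state '1' for Character 1, supporting them as a clade.
All ingroup taxa share the derived state '1' for Character 2; it defines the ingroup but does not resolve relationships within it.
Character 3 (derived state '0') is unique to Theta (autapomorphy; uninformative for grouping).
Character 4 (derived state '1') is shared by Alpha, Delta, Eta, Theta, and Zeta — a synapomorphy uniting that clade.
Character 5: derived state '1' in Alpha and Eta only — synapomorphy for {Alpha, Eta}.
Character 6: derived state '1' in Alpha, Delta, and Eta only — synapomorphy for {Alpha, Delta, Eta}.
Character 7: derived state '1' in Alpha only — an autapomorphy, so it tells us nothing about relationships among taxa.
Most parsimonious ingroup topology: ((((Alpha,Eta),Delta),(Theta,Zeta)),Epsilon).
The clade {Alpha, Delta, Eta} is supported by Character 6: its derived state '1' occurs in exactly those taxa and in no other taxon (including the outgroup).

Character 6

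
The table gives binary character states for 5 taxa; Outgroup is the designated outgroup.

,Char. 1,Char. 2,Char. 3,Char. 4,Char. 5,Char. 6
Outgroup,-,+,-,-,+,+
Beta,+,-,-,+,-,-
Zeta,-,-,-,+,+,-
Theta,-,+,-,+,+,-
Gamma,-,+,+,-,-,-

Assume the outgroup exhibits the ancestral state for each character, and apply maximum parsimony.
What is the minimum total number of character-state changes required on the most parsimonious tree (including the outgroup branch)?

Character polarity is set by the outgroup: the derived state is whichever differs from the outgroup's state, so for Char. 2, Char. 5, Char. 6 the derived state is '-', and for the remaining characters it is '+'.
Char. 1 (derived state '+') is unique to Beta (autapomorphy; uninformative for grouping).
Char. 2 (derived state '-') is shared by Beta and Zeta — a synapomorphy uniting that clade.
Char. 3 (derived state '+') is unique to Gamma (autapomorphy; uninformative for grouping).
Char. 4 (derived state '+') is shared by Beta, Theta, and Zeta — a synapomorphy uniting that clade.
Char. 5 groups Beta and Gamma, which is incompatible with the clades supported by the remaining characters; treating it as convergent (homoplasy) costs fewer steps than any alternative tree.
All ingroup taxa share the derived state '-' for Char. 6; it defines the ingroup but does not resolve relationships within it.
Most parsimonious ingroup topology: (((Beta,Zeta),Theta),Gamma).
Changes per character on this tree: Char. 1: 1; Char. 2: 1; Char. 3: 1; Char. 4: 1; Char. 5: 2; Char. 6: 1.
Total = 7.

7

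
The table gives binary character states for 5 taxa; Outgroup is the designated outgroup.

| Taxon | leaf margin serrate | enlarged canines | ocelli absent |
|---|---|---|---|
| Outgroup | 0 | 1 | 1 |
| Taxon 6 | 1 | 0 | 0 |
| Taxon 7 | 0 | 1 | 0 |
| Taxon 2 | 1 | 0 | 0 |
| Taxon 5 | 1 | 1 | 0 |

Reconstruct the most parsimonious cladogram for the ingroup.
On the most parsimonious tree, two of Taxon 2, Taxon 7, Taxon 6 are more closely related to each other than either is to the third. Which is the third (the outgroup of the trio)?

Character polarity is set by the outgroup: the derived state is whichever differs from the outgroup's state, so for enlarged canines, ocelli absent the derived state is '0', and for the remaining characters it is '1'.
leaf margin serrate (derived state '1') is shared by Taxon 2, Taxon 5, and Taxon 6 — a synapomorphy uniting that clade.
enlarged canines (derived state '0') is shared by Taxon 2 and Taxon 6 — a synapomorphy uniting that clade.
ocelli absent (derived state '0') is shared by all ingroup taxa — unites the whole ingroup.
Most parsimonious ingroup topology: (((Taxon 6,Taxon 2),Taxon 5),Taxon 7).
Taxon 2 and Taxon 6 share a more recent common ancestor with each other than either does with Taxon 7, so Taxon 7 is the least closely related of the three.

Taxon 7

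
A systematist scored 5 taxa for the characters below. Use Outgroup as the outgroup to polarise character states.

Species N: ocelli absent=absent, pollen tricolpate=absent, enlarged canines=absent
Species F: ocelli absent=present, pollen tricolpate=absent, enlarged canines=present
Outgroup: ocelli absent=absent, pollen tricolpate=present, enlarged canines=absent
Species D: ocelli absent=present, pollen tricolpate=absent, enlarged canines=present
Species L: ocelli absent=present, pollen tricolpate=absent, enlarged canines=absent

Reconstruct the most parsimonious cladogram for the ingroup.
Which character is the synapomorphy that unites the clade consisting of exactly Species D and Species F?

Character polarity is set by the outgroup: the derived state is whichever differs from the outgroup's state, so for pollen tricolpate the derived state is 'absent', and for the remaining characters it is 'present'.
Only Species D, Species F, and Species L show the derived state 'present' for ocelli absent, supporting them as a clade.
All ingroup taxa share the derived state 'absent' for pollen tricolpate; it defines the ingroup but does not resolve relationships within it.
enlarged canines: derived state 'present' in Species D and Species F only — synapomorphy for {Species D, Species F}.
Most parsimonious ingroup topology: ((Species L,(Species D,Species F)),Species N).
The clade {Species D, Species F} is supported by enlarged canines: its derived state 'present' occurs in exactly those taxa and in no other taxon (including the outgroup).

enlarged canines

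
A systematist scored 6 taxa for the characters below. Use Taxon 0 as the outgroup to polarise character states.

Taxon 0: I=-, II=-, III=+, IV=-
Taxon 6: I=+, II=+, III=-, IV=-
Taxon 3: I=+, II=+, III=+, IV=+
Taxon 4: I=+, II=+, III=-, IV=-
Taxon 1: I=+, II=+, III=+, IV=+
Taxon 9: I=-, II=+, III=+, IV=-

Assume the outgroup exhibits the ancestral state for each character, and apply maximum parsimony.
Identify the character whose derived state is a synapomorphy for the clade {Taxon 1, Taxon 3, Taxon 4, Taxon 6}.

I

Character polarity is set by the outgroup: the derived state is whichever differs from the outgroup's state, so for III the derived state is '-', and for the remaining characters it is '+'.
I: derived state '+' in Taxon 1, Taxon 3, Taxon 4, and Taxon 6 only — synapomorphy for {Taxon 1, Taxon 3, Taxon 4, Taxon 6}.
All ingroup taxa share the derived state '+' for II; it defines the ingroup but does not resolve relationships within it.
III: derived state '-' in Taxon 4 and Taxon 6 only — synapomorphy for {Taxon 4, Taxon 6}.
IV (derived state '+') is shared by Taxon 1 and Taxon 3 — a synapomorphy uniting that clade.
Most parsimonious ingroup topology: (((Taxon 6,Taxon 4),(Taxon 3,Taxon 1)),Taxon 9).
The clade {Taxon 1, Taxon 3, Taxon 4, Taxon 6} is supported by I: its derived state '+' occurs in exactly those taxa and in no other taxon (including the outgroup).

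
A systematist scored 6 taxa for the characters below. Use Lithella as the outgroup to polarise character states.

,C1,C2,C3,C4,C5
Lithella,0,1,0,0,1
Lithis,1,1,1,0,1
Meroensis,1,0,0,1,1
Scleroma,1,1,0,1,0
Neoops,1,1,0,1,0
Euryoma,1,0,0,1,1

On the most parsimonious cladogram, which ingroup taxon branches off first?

Character polarity is set by the outgroup: the derived state is whichever differs from the outgroup's state, so for C2, C5 the derived state is '0', and for the remaining characters it is '1'.
C1 (derived state '1') is shared by all ingroup taxa — unites the whole ingroup.
C2 (derived state '0') is shared by Euryoma and Meroensis — a synapomorphy uniting that clade.
C3 (derived state '1') is unique to Lithis (autapomorphy; uninformative for grouping).
Only Euryoma, Meroensis, Neoops, and Scleroma show the derived state '1' for C4, supporting them as a clade.
C5: derived state '0' in Neoops and Scleroma only — synapomorphy for {Neoops, Scleroma}.
Most parsimonious ingroup topology: (Lithis,((Meroensis,Euryoma),(Scleroma,Neoops))).
Lithis is sister to the clade containing all other ingroup taxa, so it is the earliest-diverging (most basal) ingroup lineage.

Lithis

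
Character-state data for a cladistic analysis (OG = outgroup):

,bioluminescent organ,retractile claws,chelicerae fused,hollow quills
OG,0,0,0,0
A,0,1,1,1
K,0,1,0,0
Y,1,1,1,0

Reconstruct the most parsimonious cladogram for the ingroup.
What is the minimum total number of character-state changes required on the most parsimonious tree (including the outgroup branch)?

4

The outgroup has state '0' for every character, so '1' is the derived state throughout.
bioluminescent organ (derived state '1') is unique to Y (autapomorphy; uninformative for grouping).
retractile claws (derived state '1') is shared by all ingroup taxa — unites the whole ingroup.
Only A and Y show the derived state '1' for chelicerae fused, supporting them as a clade.
hollow quills: derived state '1' in A only — an autapomorphy, so it tells us nothing about relationships among taxa.
Most parsimonious ingroup topology: ((A,Y),K).
Changes per character on this tree: bioluminescent organ: 1; retractile claws: 1; chelicerae fused: 1; hollow quills: 1.
Total = 4.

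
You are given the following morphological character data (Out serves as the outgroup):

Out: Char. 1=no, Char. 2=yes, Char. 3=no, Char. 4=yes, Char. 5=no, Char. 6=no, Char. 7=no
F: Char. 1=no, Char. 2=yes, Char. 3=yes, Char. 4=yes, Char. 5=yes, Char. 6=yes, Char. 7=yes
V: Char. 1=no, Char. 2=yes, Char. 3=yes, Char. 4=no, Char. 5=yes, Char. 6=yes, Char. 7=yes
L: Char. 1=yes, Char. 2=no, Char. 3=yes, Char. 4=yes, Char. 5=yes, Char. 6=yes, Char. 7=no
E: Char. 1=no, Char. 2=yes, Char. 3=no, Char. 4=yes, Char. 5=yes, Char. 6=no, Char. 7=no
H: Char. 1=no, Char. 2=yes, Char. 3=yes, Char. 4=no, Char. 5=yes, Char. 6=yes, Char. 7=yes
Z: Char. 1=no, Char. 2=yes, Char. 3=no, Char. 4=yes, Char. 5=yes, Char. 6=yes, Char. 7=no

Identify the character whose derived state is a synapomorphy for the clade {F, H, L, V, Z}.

Character polarity is set by the outgroup: the derived state is whichever differs from the outgroup's state, so for Char. 2, Char. 4 the derived state is 'no', and for the remaining characters it is 'yes'.
Char. 1 (derived state 'yes') is unique to L (autapomorphy; uninformative for grouping).
Char. 2: derived state 'no' in L only — an autapomorphy, so it tells us nothing about relationships among taxa.
Only F, H, L, and V show the derived state 'yes' for Char. 3, supporting them as a clade.
Char. 4: derived state 'no' in H and V only — synapomorphy for {H, V}.
All ingroup taxa share the derived state 'yes' for Char. 5; it defines the ingroup but does not resolve relationships within it.
Char. 6 (derived state 'yes') is shared by F, H, L, V, and Z — a synapomorphy uniting that clade.
Char. 7 (derived state 'yes') is shared by F, H, and V — a synapomorphy uniting that clade.
Most parsimonious ingroup topology: ((((F,(V,H)),L),Z),E).
The clade {F, H, L, V, Z} is supported by Char. 6: its derived state 'yes' occurs in exactly those taxa and in no other taxon (including the outgroup).

Char. 6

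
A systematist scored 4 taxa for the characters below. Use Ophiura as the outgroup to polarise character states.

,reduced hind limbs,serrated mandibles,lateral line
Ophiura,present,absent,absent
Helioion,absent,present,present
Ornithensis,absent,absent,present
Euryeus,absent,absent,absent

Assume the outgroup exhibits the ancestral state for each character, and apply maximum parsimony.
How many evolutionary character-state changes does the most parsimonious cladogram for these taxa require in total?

Character polarity is set by the outgroup: the derived state is whichever differs from the outgroup's state, so for reduced hind limbs the derived state is 'absent', and for the remaining characters it is 'present'.
reduced hind limbs (derived state 'absent') is shared by all ingroup taxa — unites the whole ingroup.
serrated mandibles: derived state 'present' in Helioion only — an autapomorphy, so it tells us nothing about relationships among taxa.
lateral line: derived state 'present' in Helioion and Ornithensis only — synapomorphy for {Helioion, Ornithensis}.
Most parsimonious ingroup topology: ((Ornithensis,Helioion),Euryeus).
Changes per character on this tree: reduced hind limbs: 1; serrated mandibles: 1; lateral line: 1.
Total = 3.

3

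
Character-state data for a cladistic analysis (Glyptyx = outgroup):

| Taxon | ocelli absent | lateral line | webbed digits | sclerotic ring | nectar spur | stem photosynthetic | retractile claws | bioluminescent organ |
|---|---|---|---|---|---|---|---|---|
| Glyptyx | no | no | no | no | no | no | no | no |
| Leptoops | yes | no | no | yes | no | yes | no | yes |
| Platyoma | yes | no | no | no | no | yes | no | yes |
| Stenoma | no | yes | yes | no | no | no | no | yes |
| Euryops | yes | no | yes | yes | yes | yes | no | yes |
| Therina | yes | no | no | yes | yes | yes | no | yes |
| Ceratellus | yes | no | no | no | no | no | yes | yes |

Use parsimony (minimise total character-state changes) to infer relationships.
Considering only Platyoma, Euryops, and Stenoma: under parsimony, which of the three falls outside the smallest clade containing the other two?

The outgroup has state 'no' for every character, so 'yes' is the derived state throughout.
ocelli absent: derived state 'yes' in Ceratellus, Euryops, Leptoops, Platyoma, and Therina only — synapomorphy for {Ceratellus, Euryops, Leptoops, Platyoma, Therina}.
lateral line (derived state 'yes') is unique to Stenoma (autapomorphy; uninformative for grouping).
webbed digits (state 'yes') occurs in Euryops and Stenoma but conflicts with the nesting implied by the other characters — most parsimoniously interpreted as homoplasy.
sclerotic ring: derived state 'yes' in Euryops, Leptoops, and Therina only — synapomorphy for {Euryops, Leptoops, Therina}.
nectar spur (derived state 'yes') is shared by Euryops and Therina — a synapomorphy uniting that clade.
stem photosynthetic (derived state 'yes') is shared by Euryops, Leptoops, Platyoma, and Therina — a synapomorphy uniting that clade.
retractile claws: derived state 'yes' in Ceratellus only — an autapomorphy, so it tells us nothing about relationships among taxa.
All ingroup taxa share the derived state 'yes' for bioluminescent organ; it defines the ingroup but does not resolve relationships within it.
Most parsimonious ingroup topology: ((((Leptoops,(Euryops,Therina)),Platyoma),Ceratellus),Stenoma).
Platyoma and Euryops share a more recent common ancestor with each other than either does with Stenoma, so Stenoma is the least closely related of the three.

Stenoma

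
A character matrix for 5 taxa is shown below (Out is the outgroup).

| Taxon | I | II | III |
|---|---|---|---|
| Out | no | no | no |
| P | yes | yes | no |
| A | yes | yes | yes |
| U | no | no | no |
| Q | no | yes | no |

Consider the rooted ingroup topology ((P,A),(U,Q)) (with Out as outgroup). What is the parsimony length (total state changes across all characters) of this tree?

Map each character onto ((P,A),(U,Q)) (rooted by Out) and count the minimum state changes it requires (Fitch parsimony):
I: 1; II: 2; III: 1.
Total tree length = 4.

4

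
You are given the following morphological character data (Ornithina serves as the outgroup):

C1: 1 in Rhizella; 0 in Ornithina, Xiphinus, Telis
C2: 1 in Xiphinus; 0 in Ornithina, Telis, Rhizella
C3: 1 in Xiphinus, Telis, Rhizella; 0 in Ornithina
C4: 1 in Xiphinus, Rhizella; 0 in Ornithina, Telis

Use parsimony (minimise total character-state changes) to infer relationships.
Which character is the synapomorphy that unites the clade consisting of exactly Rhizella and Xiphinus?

The outgroup has state '0' for every character, so '1' is the derived state throughout.
C1 (derived state '1') is unique to Rhizella (autapomorphy; uninformative for grouping).
C2: derived state '1' in Xiphinus only — an autapomorphy, so it tells us nothing about relationships among taxa.
All ingroup taxa share the derived state '1' for C3; it defines the ingroup but does not resolve relationships within it.
Only Rhizella and Xiphinus show the derived state '1' for C4, supporting them as a clade.
Most parsimonious ingroup topology: ((Xiphinus,Rhizella),Telis).
The clade {Rhizella, Xiphinus} is supported by C4: its derived state '1' occurs in exactly those taxa and in no other taxon (including the outgroup).

C4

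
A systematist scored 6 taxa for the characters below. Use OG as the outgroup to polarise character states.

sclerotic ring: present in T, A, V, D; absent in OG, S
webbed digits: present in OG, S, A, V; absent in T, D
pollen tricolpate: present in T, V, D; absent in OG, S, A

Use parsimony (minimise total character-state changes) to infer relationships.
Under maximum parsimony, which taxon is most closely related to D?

Character polarity is set by the outgroup: the derived state is whichever differs from the outgroup's state, so for webbed digits the derived state is 'absent', and for the remaining characters it is 'present'.
sclerotic ring (derived state 'present') is shared by A, D, T, and V — a synapomorphy uniting that clade.
webbed digits (derived state 'absent') is shared by D and T — a synapomorphy uniting that clade.
pollen tricolpate (derived state 'present') is shared by D, T, and V — a synapomorphy uniting that clade.
Most parsimonious ingroup topology: (S,(((T,D),V),A)).
D and T form a cherry on this tree, so they are sister taxa.

T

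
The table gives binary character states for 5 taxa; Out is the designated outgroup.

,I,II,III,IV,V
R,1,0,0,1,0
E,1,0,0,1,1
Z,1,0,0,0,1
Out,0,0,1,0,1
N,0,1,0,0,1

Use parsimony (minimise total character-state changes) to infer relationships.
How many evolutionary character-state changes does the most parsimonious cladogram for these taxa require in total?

Character polarity is set by the outgroup: the derived state is whichever differs from the outgroup's state, so for III, V the derived state is '0', and for the remaining characters it is '1'.
I: derived state '1' in E, R, and Z only — synapomorphy for {E, R, Z}.
II (derived state '1') is unique to N (autapomorphy; uninformative for grouping).
III (derived state '0') is shared by all ingroup taxa — unites the whole ingroup.
IV: derived state '1' in E and R only — synapomorphy for {E, R}.
V (derived state '0') is unique to R (autapomorphy; uninformative for grouping).
Most parsimonious ingroup topology: ((Z,(E,R)),N).
Changes per character on this tree: I: 1; II: 1; III: 1; IV: 1; V: 1.
Total = 5.

5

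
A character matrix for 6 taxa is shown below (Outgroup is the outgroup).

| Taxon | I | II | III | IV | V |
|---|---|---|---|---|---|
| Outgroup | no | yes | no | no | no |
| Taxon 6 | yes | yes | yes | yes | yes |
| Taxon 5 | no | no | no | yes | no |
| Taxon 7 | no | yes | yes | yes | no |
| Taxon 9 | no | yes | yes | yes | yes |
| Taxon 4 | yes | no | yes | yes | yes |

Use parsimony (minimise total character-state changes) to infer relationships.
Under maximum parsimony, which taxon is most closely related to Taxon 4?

Character polarity is set by the outgroup: the derived state is whichever differs from the outgroup's state, so for II the derived state is 'no', and for the remaining characters it is 'yes'.
I (derived state 'yes') is shared by Taxon 4 and Taxon 6 — a synapomorphy uniting that clade.
II groups Taxon 4 and Taxon 5, which is incompatible with the clades supported by the remaining characters; treating it as convergent (homoplasy) costs fewer steps than any alternative tree.
III: derived state 'yes' in Taxon 4, Taxon 6, Taxon 7, and Taxon 9 only — synapomorphy for {Taxon 4, Taxon 6, Taxon 7, Taxon 9}.
IV (derived state 'yes') is shared by all ingroup taxa — unites the whole ingroup.
V: derived state 'yes' in Taxon 4, Taxon 6, and Taxon 9 only — synapomorphy for {Taxon 4, Taxon 6, Taxon 9}.
Most parsimonious ingroup topology: ((((Taxon 6,Taxon 4),Taxon 9),Taxon 7),Taxon 5).
Taxon 4 and Taxon 6 form a cherry on this tree, so they are sister taxa.

Taxon 6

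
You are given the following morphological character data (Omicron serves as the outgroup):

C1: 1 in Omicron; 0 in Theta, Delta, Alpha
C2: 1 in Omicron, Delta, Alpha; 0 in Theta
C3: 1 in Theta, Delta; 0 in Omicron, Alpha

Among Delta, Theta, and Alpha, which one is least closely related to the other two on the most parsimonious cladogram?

Character polarity is set by the outgroup: the derived state is whichever differs from the outgroup's state, so for C1, C2 the derived state is '0', and for the remaining characters it is '1'.
All ingroup taxa share the derived state '0' for C1; it defines the ingroup but does not resolve relationships within it.
C2: derived state '0' in Theta only — an autapomorphy, so it tells us nothing about relationships among taxa.
Only Delta and Theta show the derived state '1' for C3, supporting them as a clade.
Most parsimonious ingroup topology: ((Theta,Delta),Alpha).
Theta and Delta share a more recent common ancestor with each other than either does with Alpha, so Alpha is the least closely related of the three.

Alpha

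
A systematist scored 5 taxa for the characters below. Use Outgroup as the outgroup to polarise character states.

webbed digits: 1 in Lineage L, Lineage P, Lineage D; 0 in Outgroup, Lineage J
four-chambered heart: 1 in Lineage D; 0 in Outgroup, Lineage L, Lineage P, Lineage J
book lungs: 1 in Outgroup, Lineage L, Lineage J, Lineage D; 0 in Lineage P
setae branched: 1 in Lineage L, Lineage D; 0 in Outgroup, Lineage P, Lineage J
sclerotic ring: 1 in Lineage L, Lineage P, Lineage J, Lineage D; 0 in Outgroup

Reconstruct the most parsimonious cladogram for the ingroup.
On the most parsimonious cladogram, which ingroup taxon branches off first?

Lineage J

Character polarity is set by the outgroup: the derived state is whichever differs from the outgroup's state, so for book lungs the derived state is '0', and for the remaining characters it is '1'.
webbed digits: derived state '1' in Lineage D, Lineage L, and Lineage P only — synapomorphy for {Lineage D, Lineage L, Lineage P}.
four-chambered heart (derived state '1') is unique to Lineage D (autapomorphy; uninformative for grouping).
book lungs (derived state '0') is unique to Lineage P (autapomorphy; uninformative for grouping).
Only Lineage D and Lineage L show the derived state '1' for setae branched, supporting them as a clade.
All ingroup taxa share the derived state '1' for sclerotic ring; it defines the ingroup but does not resolve relationships within it.
Most parsimonious ingroup topology: (((Lineage L,Lineage D),Lineage P),Lineage J).
Lineage J is sister to the clade containing all other ingroup taxa, so it is the earliest-diverging (most basal) ingroup lineage.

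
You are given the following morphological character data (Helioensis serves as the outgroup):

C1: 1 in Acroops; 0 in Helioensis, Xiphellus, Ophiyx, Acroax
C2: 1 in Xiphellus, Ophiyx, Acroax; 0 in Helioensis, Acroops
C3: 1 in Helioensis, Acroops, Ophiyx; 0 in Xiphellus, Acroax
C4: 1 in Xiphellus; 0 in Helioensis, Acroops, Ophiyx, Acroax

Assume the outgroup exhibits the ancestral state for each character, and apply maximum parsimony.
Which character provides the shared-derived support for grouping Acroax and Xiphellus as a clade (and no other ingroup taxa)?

Character polarity is set by the outgroup: the derived state is whichever differs from the outgroup's state, so for C3 the derived state is '0', and for the remaining characters it is '1'.
C1: derived state '1' in Acroops only — an autapomorphy, so it tells us nothing about relationships among taxa.
C2: derived state '1' in Acroax, Ophiyx, and Xiphellus only — synapomorphy for {Acroax, Ophiyx, Xiphellus}.
C3: derived state '0' in Acroax and Xiphellus only — synapomorphy for {Acroax, Xiphellus}.
C4: derived state '1' in Xiphellus only — an autapomorphy, so it tells us nothing about relationships among taxa.
Most parsimonious ingroup topology: (Acroops,((Xiphellus,Acroax),Ophiyx)).
The clade {Acroax, Xiphellus} is supported by C3: its derived state '0' occurs in exactly those taxa and in no other taxon (including the outgroup).

C3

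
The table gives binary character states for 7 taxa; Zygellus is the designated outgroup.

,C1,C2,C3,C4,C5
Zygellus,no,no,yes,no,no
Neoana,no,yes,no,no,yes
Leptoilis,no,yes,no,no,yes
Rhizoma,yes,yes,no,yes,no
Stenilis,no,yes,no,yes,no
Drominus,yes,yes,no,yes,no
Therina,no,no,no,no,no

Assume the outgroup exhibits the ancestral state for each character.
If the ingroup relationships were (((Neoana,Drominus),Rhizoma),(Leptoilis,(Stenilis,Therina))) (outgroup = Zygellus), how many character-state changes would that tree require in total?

Map each character onto (((Neoana,Drominus),Rhizoma),(Leptoilis,(Stenilis,Therina))) (rooted by Zygellus) and count the minimum state changes it requires (Fitch parsimony):
C1: 2; C2: 2; C3: 1; C4: 3; C5: 2.
Total tree length = 10.

10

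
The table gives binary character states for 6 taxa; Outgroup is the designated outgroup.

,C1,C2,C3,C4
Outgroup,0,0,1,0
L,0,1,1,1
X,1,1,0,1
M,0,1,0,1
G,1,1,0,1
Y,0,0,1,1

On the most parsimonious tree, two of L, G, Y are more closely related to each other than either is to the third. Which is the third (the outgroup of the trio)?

Character polarity is set by the outgroup: the derived state is whichever differs from the outgroup's state, so for C3 the derived state is '0', and for the remaining characters it is '1'.
Only G and X show the derived state '1' for C1, supporting them as a clade.
Only G, L, M, and X show the derived state '1' for C2, supporting them as a clade.
C3: derived state '0' in G, M, and X only — synapomorphy for {G, M, X}.
All ingroup taxa share the derived state '1' for C4; it defines the ingroup but does not resolve relationships within it.
Most parsimonious ingroup topology: ((L,((X,G),M)),Y).
G and L share a more recent common ancestor with each other than either does with Y, so Y is the least closely related of the three.

Y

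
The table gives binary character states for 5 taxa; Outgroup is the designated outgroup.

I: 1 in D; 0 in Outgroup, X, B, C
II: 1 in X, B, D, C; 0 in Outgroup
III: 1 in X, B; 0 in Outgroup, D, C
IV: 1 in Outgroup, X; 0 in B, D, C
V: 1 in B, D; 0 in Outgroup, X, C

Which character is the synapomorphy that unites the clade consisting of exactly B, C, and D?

IV

Character polarity is set by the outgroup: the derived state is whichever differs from the outgroup's state, so for IV the derived state is '0', and for the remaining characters it is '1'.
I: derived state '1' in D only — an autapomorphy, so it tells us nothing about relationships among taxa.
II (derived state '1') is shared by all ingroup taxa — unites the whole ingroup.
III groups B and X, which is incompatible with the clades supported by the remaining characters; treating it as convergent (homoplasy) costs fewer steps than any alternative tree.
IV: derived state '0' in B, C, and D only — synapomorphy for {B, C, D}.
V: derived state '1' in B and D only — synapomorphy for {B, D}.
Most parsimonious ingroup topology: (X,((B,D),C)).
The clade {B, C, D} is supported by IV: its derived state '0' occurs in exactly those taxa and in no other taxon (including the outgroup).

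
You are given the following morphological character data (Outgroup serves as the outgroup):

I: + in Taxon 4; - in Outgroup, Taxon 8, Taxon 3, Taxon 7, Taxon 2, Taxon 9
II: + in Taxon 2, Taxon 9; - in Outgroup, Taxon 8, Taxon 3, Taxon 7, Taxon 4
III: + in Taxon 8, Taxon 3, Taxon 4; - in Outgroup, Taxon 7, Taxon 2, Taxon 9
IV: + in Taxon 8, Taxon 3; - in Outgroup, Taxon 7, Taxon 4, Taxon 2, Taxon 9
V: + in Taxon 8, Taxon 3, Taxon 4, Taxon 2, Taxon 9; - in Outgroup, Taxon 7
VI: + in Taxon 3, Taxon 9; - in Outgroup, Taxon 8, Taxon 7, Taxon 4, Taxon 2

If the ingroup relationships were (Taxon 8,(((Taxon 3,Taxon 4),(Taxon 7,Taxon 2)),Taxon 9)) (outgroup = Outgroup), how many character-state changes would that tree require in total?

Map each character onto (Taxon 8,(((Taxon 3,Taxon 4),(Taxon 7,Taxon 2)),Taxon 9)) (rooted by Outgroup) and count the minimum state changes it requires (Fitch parsimony):
I: 1; II: 2; III: 2; IV: 2; V: 2; VI: 2.
Total tree length = 11.

11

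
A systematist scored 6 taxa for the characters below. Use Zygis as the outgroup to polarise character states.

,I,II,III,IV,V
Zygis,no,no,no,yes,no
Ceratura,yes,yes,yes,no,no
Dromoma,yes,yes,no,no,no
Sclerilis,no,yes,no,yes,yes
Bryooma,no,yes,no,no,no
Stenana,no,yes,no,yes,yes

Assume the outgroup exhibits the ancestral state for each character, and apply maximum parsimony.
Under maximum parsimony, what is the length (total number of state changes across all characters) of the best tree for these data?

Character polarity is set by the outgroup: the derived state is whichever differs from the outgroup's state, so for IV the derived state is 'no', and for the remaining characters it is 'yes'.
I (derived state 'yes') is shared by Ceratura and Dromoma — a synapomorphy uniting that clade.
All ingroup taxa share the derived state 'yes' for II; it defines the ingroup but does not resolve relationships within it.
III (derived state 'yes') is unique to Ceratura (autapomorphy; uninformative for grouping).
IV (derived state 'no') is shared by Bryooma, Ceratura, and Dromoma — a synapomorphy uniting that clade.
V: derived state 'yes' in Sclerilis and Stenana only — synapomorphy for {Sclerilis, Stenana}.
Most parsimonious ingroup topology: (((Ceratura,Dromoma),Bryooma),(Sclerilis,Stenana)).
Changes per character on this tree: I: 1; II: 1; III: 1; IV: 1; V: 1.
Total = 5.

5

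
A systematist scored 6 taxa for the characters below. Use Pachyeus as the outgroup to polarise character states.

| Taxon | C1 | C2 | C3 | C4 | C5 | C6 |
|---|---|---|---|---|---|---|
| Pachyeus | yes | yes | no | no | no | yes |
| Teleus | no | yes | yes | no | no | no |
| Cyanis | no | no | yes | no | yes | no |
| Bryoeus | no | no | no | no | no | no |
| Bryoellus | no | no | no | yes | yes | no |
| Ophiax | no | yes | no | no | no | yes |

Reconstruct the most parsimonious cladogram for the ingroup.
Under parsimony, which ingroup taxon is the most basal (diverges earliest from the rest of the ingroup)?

Ophiax

Character polarity is set by the outgroup: the derived state is whichever differs from the outgroup's state, so for C1, C2, C6 the derived state is 'no', and for the remaining characters it is 'yes'.
All ingroup taxa share the derived state 'no' for C1; it defines the ingroup but does not resolve relationships within it.
C2: derived state 'no' in Bryoellus, Bryoeus, and Cyanis only — synapomorphy for {Bryoellus, Bryoeus, Cyanis}.
C3 (state 'yes') occurs in Cyanis and Teleus but conflicts with the nesting implied by the other characters — most parsimoniously interpreted as homoplasy.
C4: derived state 'yes' in Bryoellus only — an autapomorphy, so it tells us nothing about relationships among taxa.
C5 (derived state 'yes') is shared by Bryoellus and Cyanis — a synapomorphy uniting that clade.
Only Bryoellus, Bryoeus, Cyanis, and Teleus show the derived state 'no' for C6, supporting them as a clade.
Most parsimonious ingroup topology: ((Teleus,((Cyanis,Bryoellus),Bryoeus)),Ophiax).
Ophiax is sister to the clade containing all other ingroup taxa, so it is the earliest-diverging (most basal) ingroup lineage.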